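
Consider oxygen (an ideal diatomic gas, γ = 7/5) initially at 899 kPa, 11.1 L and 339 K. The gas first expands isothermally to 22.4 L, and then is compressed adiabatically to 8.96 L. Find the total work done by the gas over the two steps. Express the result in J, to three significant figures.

Step 1 (isothermal): W = P₁V₁ ln(V₂/V₁) = (9979) ln(22.4/11.1) = 7006 J.
After step 1: P = 445.5 kPa, V = 22.4 L, T = 339 K.
Step 2 (adiabatic): W = (P₁V₁ − P₂V₂)/(γ−1) = (9979 − 14397)/0.4 = -11044 J.
W_total = 7006 − 11044 = -4038 J.

W_total ≈ -4040 J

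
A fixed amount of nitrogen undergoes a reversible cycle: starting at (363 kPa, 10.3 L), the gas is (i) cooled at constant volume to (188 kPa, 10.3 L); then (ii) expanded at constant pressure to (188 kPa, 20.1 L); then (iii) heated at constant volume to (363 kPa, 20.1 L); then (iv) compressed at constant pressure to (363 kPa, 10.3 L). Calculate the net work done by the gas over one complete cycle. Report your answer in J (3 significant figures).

W_net ≈ -1720 J

Constant-volume legs do no work.
W(ii) = (188)(20.1 − 10.3) = 1842 J; W(iv) = (363)(10.3 − 20.1) = -3557 J.
W_net = 1842 − 3557 = -1715 J (the counter-clockwise enclosed area).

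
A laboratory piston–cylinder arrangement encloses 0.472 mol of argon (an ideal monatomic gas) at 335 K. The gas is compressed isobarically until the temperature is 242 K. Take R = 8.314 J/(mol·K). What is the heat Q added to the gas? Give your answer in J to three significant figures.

Q ≈ -912 J

Isobaric: W = nRΔT = (0.472)(8.314)(-93) = -365 J.
ΔU = nCᵥΔT with Cᵥ = 3R/2: ΔU = (0.472)(12.47)(-93) = -547.4 J.
Q = ΔU + W = -547.4 − 365 = -912.4 J.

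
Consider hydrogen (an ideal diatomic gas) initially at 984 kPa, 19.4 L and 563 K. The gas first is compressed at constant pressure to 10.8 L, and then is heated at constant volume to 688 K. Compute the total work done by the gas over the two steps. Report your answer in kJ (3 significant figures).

Step 1 (isobaric): W = PΔV = (984 kPa)(10.8 − 19.4 L) = -8462 J.
Step 2 (isochoric): W = 0 (constant volume).
W_total = -8462 + 0 = -8462 J.

W_total ≈ -8.46 kJ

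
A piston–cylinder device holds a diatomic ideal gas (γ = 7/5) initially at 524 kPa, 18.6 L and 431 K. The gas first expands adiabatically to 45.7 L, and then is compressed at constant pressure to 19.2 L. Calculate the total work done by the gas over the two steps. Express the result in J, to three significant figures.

Step 1 (adiabatic): W = (P₁V₁ − P₂V₂)/(γ−1) = (9746 − 6803)/0.4 = 7359 J.
After step 1: P = 148.9 kPa, V = 45.7 L, T = 300.8 K.
Step 2 (isobaric): W = PΔV = (148.9 kPa)(19.2 − 45.7 L) = -3945 J.
W_total = 7359 − 3945 = 3414 J.

W_total ≈ 3410 J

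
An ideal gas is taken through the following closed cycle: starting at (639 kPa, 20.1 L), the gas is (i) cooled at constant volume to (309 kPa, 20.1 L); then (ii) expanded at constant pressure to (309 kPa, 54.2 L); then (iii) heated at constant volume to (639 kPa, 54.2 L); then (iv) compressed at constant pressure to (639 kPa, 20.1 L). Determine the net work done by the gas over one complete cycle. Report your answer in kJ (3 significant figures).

Constant-volume legs do no work.
W(ii) = (309)(54.2 − 20.1) = 10537 J; W(iv) = (639)(20.1 − 54.2) = -21790 J.
W_net = 10537 − 21790 = -11253 J (the counter-clockwise enclosed area).

W_net ≈ -11.3 kJ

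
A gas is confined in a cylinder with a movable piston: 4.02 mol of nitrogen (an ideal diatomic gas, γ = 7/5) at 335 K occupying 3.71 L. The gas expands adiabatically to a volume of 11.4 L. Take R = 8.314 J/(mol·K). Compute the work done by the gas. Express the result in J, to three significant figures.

Adiabatic: TV^(γ−1) = const with γ = 7/5.
T₂ = T₁ (V₁/V₂)^(γ−1) = 335 × (3.71/11.4)^0.4 = 335 × 0.6382 = 213.8 K.
W_by = nCᵥ(T₁ − T₂) = (4.02)(20.79)(335 − 213.8) = 10126 J.

W ≈ 10100 J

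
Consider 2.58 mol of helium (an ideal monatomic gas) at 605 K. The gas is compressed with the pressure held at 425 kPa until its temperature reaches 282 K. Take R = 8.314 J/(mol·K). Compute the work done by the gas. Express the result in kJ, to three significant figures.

W ≈ -6.93 kJ

Isobaric: W = P ΔV = nR ΔT.
W = (2.58)(8.314)(282 − 605) = -6928 J.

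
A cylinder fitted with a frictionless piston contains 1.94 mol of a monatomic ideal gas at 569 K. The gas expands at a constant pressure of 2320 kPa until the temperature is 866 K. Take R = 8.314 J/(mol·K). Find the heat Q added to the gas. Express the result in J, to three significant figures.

Isobaric: W = nRΔT = (1.94)(8.314)(297) = 4790 J.
ΔU = nCᵥΔT with Cᵥ = 3R/2: ΔU = (1.94)(12.47)(297) = 7186 J.
Q = ΔU + W = 7186 + 4790 = 11976 J.

Q ≈ 12000 J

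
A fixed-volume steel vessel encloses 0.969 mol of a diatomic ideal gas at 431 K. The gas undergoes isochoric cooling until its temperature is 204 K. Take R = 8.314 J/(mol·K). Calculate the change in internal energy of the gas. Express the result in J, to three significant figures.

Constant volume ⇒ W = 0, so Q = ΔU = nCᵥΔT with Cᵥ = 5R/2 = 20.79 J/(mol·K).
ΔU = (0.969)(20.79)(204 − 431) = -4572 J.

ΔU ≈ -4570 J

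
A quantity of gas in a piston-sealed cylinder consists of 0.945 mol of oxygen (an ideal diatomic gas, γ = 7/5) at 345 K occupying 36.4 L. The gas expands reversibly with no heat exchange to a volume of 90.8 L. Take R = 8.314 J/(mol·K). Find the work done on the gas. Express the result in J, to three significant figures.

W ≈ -2080 J

Adiabatic: TV^(γ−1) = const with γ = 7/5.
T₂ = T₁ (V₁/V₂)^(γ−1) = 345 × (36.4/90.8)^0.4 = 345 × 0.6938 = 239.3 K.
W_by = nCᵥ(T₁ − T₂) = (0.945)(20.79)(345 − 239.3) = 2075 J.
Work on gas = −W_by = -2075 J.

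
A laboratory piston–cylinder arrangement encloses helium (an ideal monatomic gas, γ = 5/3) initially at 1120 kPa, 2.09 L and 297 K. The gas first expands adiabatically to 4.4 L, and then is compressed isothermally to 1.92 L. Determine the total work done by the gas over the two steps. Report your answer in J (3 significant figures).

Step 1 (adiabatic): W = (P₁V₁ − P₂V₂)/(γ−1) = (2341 − 1425)/0.667 = 1374 J.
After step 1: P = 323.9 kPa, V = 4.4 L, T = 180.8 K.
Step 2 (isothermal): W = P₁V₁ ln(V₂/V₁) = (1425) ln(1.92/4.4) = -1182 J.
W_total = 1374 − 1182 = 191.9 J.

W_total ≈ 192 J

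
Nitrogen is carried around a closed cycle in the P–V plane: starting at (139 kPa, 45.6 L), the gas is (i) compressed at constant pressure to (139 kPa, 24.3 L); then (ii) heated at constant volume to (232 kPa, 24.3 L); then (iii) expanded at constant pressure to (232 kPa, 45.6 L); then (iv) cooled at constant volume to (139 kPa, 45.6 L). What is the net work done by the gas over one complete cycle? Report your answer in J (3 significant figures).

Constant-volume legs do no work.
W(i) = (139)(24.3 − 45.6) = -2961 J; W(iii) = (232)(45.6 − 24.3) = 4942 J.
W_net = -2961 + 4942 = 1981 J (the clockwise enclosed area).

W_net ≈ 1980 J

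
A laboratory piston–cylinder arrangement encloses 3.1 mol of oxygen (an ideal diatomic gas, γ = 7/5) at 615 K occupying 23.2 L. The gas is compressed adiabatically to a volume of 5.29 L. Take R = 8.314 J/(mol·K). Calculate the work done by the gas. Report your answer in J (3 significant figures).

Adiabatic: TV^(γ−1) = const with γ = 7/5.
T₂ = T₁ (V₁/V₂)^(γ−1) = 615 × (23.2/5.29)^0.4 = 615 × 1.806 = 1111 K.
W_by = nCᵥ(T₁ − T₂) = (3.1)(20.79)(615 − 1111) = -31955 J.

W ≈ -32000 J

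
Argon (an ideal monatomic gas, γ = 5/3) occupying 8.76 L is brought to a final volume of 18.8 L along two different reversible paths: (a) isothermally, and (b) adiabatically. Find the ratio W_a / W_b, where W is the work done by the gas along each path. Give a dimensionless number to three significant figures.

W_a / W_b ≈ 1.28

Path (a) isothermal: W = P₁V₁ ln(V₂/V₁) → W_a/(P₁V₁) = 0.7637.
Path (b) adiabatic: W = P₁V₁(1 − (V₁/V₂)^(γ−1))/(γ−1) → W_b/(P₁V₁) = 0.5985.
W_a / W_b = 0.7637 / 0.5985 = 1.276.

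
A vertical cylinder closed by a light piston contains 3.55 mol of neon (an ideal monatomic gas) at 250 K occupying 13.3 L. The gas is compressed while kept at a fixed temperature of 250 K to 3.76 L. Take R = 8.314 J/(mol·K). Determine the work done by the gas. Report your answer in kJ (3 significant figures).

W ≈ -9.32 kJ

Isothermal: W = nRT ln(V₂/V₁).
W = (3.55)(8.314)(250) × ln(3.76/13.3)
  = 7379 × -1.263
W_by_gas = -9322 J.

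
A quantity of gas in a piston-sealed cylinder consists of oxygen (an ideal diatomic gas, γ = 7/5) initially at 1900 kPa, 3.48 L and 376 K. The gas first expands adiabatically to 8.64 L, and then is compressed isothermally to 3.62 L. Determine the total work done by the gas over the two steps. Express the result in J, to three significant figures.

Step 1 (adiabatic): W = (P₁V₁ − P₂V₂)/(γ−1) = (6612 − 4596)/0.4 = 5041 J.
After step 1: P = 531.9 kPa, V = 8.64 L, T = 261.3 K.
Step 2 (isothermal): W = P₁V₁ ln(V₂/V₁) = (4596) ln(3.62/8.64) = -3998 J.
W_total = 5041 − 3998 = 1043 J.

W_total ≈ 1040 J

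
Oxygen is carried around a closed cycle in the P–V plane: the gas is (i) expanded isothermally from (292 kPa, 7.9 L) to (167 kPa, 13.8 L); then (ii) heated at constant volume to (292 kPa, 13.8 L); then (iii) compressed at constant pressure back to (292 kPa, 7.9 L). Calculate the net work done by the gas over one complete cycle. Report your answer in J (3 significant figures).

W_net ≈ -436 J

Leg (i): W = PᵢVᵢ ln(V_f/Vᵢ) = (2307) ln(13.8/7.9) = 1287 J.
Leg (ii): W = 0.
Leg (iii): W = PΔV = (292)(7.9 − 13.8) = -1723 J.
W_net = 1287 − 1723 = -436.1 J.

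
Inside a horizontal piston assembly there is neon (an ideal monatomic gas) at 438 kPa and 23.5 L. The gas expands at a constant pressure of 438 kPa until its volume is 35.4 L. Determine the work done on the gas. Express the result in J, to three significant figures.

W ≈ -5210 J

Isobaric: W = P ΔV.
W = (438 kPa)(35.4 − 23.5 L) = (438)(11.9) = 5212 J.
Work on gas = −W_by = -5212 J.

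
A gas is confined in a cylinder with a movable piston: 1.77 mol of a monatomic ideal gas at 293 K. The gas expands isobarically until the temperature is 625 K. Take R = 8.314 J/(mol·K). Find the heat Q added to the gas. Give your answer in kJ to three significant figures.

Q ≈ 12.2 kJ

Isobaric: W = nRΔT = (1.77)(8.314)(332) = 4886 J.
ΔU = nCᵥΔT with Cᵥ = 3R/2: ΔU = (1.77)(12.47)(332) = 7328 J.
Q = ΔU + W = 7328 + 4886 = 12214 J.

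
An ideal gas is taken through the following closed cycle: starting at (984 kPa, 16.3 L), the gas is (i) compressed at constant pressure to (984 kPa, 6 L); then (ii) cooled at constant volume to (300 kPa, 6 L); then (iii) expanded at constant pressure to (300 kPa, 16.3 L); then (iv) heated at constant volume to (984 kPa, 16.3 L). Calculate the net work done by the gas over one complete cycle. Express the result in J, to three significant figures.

W_net ≈ -7050 J

Constant-volume legs do no work.
W(i) = (984)(6 − 16.3) = -10135 J; W(iii) = (300)(16.3 − 6) = 3090 J.
W_net = -10135 + 3090 = -7045 J (the counter-clockwise enclosed area).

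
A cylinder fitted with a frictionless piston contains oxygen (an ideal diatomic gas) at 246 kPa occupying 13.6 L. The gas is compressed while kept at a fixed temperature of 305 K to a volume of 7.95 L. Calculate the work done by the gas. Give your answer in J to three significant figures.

Isothermal: W = nRT ln(V₂/V₁) = P₁V₁ ln(V₂/V₁).
P₁V₁ = (246 kPa)(13.6 L) = 3346 J.
W = 3346 × ln(7.95/13.6) = 3346 × -0.5369
W_by_gas = -1796 J.

W ≈ -1800 J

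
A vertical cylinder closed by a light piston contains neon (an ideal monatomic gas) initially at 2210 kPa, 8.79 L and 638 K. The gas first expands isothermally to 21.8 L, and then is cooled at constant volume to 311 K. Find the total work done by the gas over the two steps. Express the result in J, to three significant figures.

Step 1 (isothermal): W = P₁V₁ ln(V₂/V₁) = (19426) ln(21.8/8.79) = 17644 J.
Step 2 (isochoric): W = 0 (constant volume).
W_total = 17644 + 0 = 17644 J.

W_total ≈ 17600 J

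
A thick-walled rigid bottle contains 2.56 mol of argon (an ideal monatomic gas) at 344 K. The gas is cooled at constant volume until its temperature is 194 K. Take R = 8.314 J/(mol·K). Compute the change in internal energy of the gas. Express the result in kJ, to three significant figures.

Constant volume ⇒ W = 0, so Q = ΔU = nCᵥΔT with Cᵥ = 3R/2 = 12.47 J/(mol·K).
ΔU = (2.56)(12.47)(194 − 344) = -4789 J.

ΔU ≈ -4.79 kJ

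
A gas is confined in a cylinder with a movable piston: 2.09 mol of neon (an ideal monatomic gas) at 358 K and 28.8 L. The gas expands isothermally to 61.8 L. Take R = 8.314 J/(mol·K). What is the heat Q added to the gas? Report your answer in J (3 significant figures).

Isothermal ⇒ ΔU = 0, so Q = W = nRT ln(V₂/V₁).
Q = (2.09)(8.314)(358) ln(61.8/28.8) = 6221 × 0.7635 = 4750 J.

Q ≈ 4750 J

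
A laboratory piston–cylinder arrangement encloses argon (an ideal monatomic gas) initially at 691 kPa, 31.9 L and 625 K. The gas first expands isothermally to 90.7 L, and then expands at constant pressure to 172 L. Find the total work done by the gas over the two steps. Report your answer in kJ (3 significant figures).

Step 1 (isothermal): W = P₁V₁ ln(V₂/V₁) = (22043) ln(90.7/31.9) = 23034 J.
After step 1: P = 243 kPa, V = 90.7 L, T = 625 K.
Step 2 (isobaric): W = PΔV = (243 kPa)(172 − 90.7 L) = 19758 J.
W_total = 23034 + 19758 = 42792 J.

W_total ≈ 42.8 kJ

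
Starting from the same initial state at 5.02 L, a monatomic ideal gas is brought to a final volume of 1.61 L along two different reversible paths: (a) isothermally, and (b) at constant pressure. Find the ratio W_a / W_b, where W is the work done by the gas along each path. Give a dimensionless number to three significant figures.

Path (a) isothermal: W = P₁V₁ ln(V₂/V₁) → W_a/(P₁V₁) = -1.137.
Path (b) isobaric: W = P₁(V₂ − V₁) → W_b/(P₁V₁) = -0.6793.
W_a / W_b = -1.137 / -0.6793 = 1.674.

W_a / W_b ≈ 1.67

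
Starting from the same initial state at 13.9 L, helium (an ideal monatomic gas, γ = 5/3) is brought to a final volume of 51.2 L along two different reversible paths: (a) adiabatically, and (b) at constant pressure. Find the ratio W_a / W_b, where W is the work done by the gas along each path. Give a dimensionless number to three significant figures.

Path (a) adiabatic: W = P₁V₁(1 − (V₁/V₂)^(γ−1))/(γ−1) → W_a/(P₁V₁) = 0.8711.
Path (b) isobaric: W = P₁(V₂ − V₁) → W_b/(P₁V₁) = 2.683.
W_a / W_b = 0.8711 / 2.683 = 0.3246.

W_a / W_b ≈ 0.325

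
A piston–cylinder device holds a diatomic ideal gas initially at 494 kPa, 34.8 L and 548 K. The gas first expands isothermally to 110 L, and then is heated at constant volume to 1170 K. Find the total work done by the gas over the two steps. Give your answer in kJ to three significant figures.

W_total ≈ 19.8 kJ

Step 1 (isothermal): W = P₁V₁ ln(V₂/V₁) = (17191) ln(110/34.8) = 19785 J.
Step 2 (isochoric): W = 0 (constant volume).
W_total = 19785 + 0 = 19785 J.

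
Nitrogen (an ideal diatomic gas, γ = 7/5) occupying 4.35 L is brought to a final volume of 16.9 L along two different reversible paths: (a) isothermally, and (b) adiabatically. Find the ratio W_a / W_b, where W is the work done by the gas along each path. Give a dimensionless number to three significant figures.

Path (a) isothermal: W = P₁V₁ ln(V₂/V₁) → W_a/(P₁V₁) = 1.357.
Path (b) adiabatic: W = P₁V₁(1 − (V₁/V₂)^(γ−1))/(γ−1) → W_b/(P₁V₁) = 1.047.
W_a / W_b = 1.357 / 1.047 = 1.296.

W_a / W_b ≈ 1.30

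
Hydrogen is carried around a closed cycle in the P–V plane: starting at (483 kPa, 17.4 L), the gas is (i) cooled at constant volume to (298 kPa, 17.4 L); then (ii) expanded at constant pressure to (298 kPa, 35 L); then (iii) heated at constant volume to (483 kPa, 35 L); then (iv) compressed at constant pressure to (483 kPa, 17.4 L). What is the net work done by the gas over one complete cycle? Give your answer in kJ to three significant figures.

W_net ≈ -3.26 kJ

Constant-volume legs do no work.
W(ii) = (298)(35 − 17.4) = 5245 J; W(iv) = (483)(17.4 − 35) = -8501 J.
W_net = 5245 − 8501 = -3256 J (the counter-clockwise enclosed area).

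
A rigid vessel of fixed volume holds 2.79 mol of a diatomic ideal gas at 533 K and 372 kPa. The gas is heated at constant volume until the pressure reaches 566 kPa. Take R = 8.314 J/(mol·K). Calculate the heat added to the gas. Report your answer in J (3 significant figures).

Constant volume ⇒ W = 0, so Q = ΔU = nCᵥΔT with Cᵥ = 5R/2 = 20.79 J/(mol·K).
At constant V, T₂/T₁ = P₂/P₁ ⇒ ΔT = T₁(P₂/P₁ − 1) = 533·(566/372 − 1) = 278 K.
ΔU = (2.79)(20.79)(278) = 16119 J.

Q ≈ 16100 J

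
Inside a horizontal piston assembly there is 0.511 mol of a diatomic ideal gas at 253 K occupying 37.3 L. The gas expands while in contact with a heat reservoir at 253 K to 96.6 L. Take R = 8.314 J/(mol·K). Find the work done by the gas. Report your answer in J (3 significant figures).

W ≈ 1020 J

Isothermal: W = nRT ln(V₂/V₁).
W = (0.511)(8.314)(253) × ln(96.6/37.3)
  = 1075 × 0.9516
W_by_gas = 1023 J.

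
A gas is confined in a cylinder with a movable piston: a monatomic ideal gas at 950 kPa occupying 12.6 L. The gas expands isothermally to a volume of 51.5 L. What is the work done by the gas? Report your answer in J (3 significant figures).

Isothermal: W = nRT ln(V₂/V₁) = P₁V₁ ln(V₂/V₁).
P₁V₁ = (950 kPa)(12.6 L) = 11970 J.
W = 11970 × ln(51.5/12.6) = 11970 × 1.408
W_by_gas = 16852 J.

W ≈ 16900 J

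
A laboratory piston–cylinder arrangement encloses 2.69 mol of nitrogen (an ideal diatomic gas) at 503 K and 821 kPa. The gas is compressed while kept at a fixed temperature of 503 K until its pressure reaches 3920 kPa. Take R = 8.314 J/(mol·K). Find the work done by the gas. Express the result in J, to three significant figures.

W ≈ -17600 J

Isothermal process: W = nRT ln(V₂/V₁) = nRT ln(P₁/P₂).
W = (2.69)(8.314)(503) × ln(821/3920)
  = 11249 × ln(0.2094) = 11249 × -1.563
W_by_gas = -17586 J.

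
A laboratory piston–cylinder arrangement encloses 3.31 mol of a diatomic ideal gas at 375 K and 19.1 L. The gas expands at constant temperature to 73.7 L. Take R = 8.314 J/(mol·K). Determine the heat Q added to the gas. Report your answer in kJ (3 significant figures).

Isothermal ⇒ ΔU = 0, so Q = W = nRT ln(V₂/V₁).
Q = (3.31)(8.314)(375) ln(73.7/19.1) = 10320 × 1.35 = 13935 J.

Q ≈ 13.9 kJ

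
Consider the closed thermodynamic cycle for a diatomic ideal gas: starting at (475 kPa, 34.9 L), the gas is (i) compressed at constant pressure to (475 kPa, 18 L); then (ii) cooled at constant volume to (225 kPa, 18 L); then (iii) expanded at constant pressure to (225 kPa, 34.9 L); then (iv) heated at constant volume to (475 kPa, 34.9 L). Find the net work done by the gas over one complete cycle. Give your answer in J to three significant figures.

Constant-volume legs do no work.
W(i) = (475)(18 − 34.9) = -8027 J; W(iii) = (225)(34.9 − 18) = 3802 J.
W_net = -8027 + 3802 = -4225 J (the counter-clockwise enclosed area).

W_net ≈ -4220 J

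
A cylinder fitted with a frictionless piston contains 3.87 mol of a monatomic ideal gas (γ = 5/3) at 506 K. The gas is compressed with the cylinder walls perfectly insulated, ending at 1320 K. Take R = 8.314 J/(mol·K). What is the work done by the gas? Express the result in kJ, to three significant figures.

Adiabatic ⇒ Q = 0, so W_by = −ΔU = nCᵥ(T₁ − T₂).
Cᵥ = 3R/2 = 12.47 J/(mol·K).
W = (3.87)(12.47)(506 − 1320) = -39286 J.

W ≈ -39.3 kJ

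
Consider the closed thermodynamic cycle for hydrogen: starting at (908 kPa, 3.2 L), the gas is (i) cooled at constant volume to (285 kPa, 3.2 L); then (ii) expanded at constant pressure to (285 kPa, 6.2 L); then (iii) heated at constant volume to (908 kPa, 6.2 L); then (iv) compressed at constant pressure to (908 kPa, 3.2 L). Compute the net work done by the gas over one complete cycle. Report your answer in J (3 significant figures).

W_net ≈ -1870 J

Constant-volume legs do no work.
W(ii) = (285)(6.2 − 3.2) = 855 J; W(iv) = (908)(3.2 − 6.2) = -2724 J.
W_net = 855 − 2724 = -1869 J (the counter-clockwise enclosed area).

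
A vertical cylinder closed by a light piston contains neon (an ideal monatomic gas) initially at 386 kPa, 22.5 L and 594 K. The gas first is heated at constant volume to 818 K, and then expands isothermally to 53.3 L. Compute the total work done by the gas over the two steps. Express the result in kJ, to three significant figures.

W_total ≈ 10.3 kJ

Step 1 (isochoric): W = 0 (constant volume).
After step 1: P = 531.6 kPa (V unchanged).
Step 2 (isothermal): W = P₁V₁ ln(V₂/V₁) = (11960) ln(53.3/22.5) = 10315 J.
W_total = 0 + 10315 = 10315 J.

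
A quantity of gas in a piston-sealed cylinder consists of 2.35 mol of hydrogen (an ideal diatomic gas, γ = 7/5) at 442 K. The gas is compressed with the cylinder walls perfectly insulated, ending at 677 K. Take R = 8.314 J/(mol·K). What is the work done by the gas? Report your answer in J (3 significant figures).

W ≈ -11500 J

Adiabatic ⇒ Q = 0, so W_by = −ΔU = nCᵥ(T₁ − T₂).
Cᵥ = 5R/2 = 20.79 J/(mol·K).
W = (2.35)(20.79)(442 − 677) = -11479 J.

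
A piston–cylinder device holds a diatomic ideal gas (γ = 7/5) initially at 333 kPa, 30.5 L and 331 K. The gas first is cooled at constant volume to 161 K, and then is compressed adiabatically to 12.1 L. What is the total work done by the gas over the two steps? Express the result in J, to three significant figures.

Step 1 (isochoric): W = 0 (constant volume).
After step 1: P = 162 kPa (V unchanged).
Step 2 (adiabatic): W = (P₁V₁ − P₂V₂)/(γ−1) = (4940 − 7151)/0.4 = -5526 J.
W_total = 0 − 5526 = -5526 J.

W_total ≈ -5530 J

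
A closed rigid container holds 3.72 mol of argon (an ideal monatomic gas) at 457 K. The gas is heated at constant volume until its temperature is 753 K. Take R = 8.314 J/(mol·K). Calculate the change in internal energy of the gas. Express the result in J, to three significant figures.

ΔU ≈ 13700 J

Constant volume ⇒ W = 0, so Q = ΔU = nCᵥΔT with Cᵥ = 3R/2 = 12.47 J/(mol·K).
ΔU = (3.72)(12.47)(753 − 457) = 13732 J.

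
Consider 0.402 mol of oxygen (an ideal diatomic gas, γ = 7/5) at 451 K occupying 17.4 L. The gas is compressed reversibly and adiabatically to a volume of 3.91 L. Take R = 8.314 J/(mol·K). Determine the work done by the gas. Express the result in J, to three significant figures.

W ≈ -3080 J

Adiabatic: TV^(γ−1) = const with γ = 7/5.
T₂ = T₁ (V₁/V₂)^(γ−1) = 451 × (17.4/3.91)^0.4 = 451 × 1.817 = 819.5 K.
W_by = nCᵥ(T₁ − T₂) = (0.402)(20.79)(451 − 819.5) = -3079 J.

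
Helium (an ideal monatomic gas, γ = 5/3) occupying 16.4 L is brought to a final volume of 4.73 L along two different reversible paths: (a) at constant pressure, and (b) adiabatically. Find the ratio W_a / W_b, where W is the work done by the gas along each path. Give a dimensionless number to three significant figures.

W_a / W_b ≈ 0.368

Path (a) isobaric: W = P₁(V₂ − V₁) → W_a/(P₁V₁) = -0.7116.
Path (b) adiabatic: W = P₁V₁(1 − (V₁/V₂)^(γ−1))/(γ−1) → W_b/(P₁V₁) = -1.936.
W_a / W_b = -0.7116 / -1.936 = 0.3675.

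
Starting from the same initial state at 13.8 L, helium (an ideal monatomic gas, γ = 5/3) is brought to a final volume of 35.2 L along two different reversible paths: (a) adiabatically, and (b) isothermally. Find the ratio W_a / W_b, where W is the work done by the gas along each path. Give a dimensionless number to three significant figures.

W_a / W_b ≈ 0.744

Path (a) adiabatic: W = P₁V₁(1 − (V₁/V₂)^(γ−1))/(γ−1) → W_a/(P₁V₁) = 0.6965.
Path (b) isothermal: W = P₁V₁ ln(V₂/V₁) → W_b/(P₁V₁) = 0.9364.
W_a / W_b = 0.6965 / 0.9364 = 0.7438.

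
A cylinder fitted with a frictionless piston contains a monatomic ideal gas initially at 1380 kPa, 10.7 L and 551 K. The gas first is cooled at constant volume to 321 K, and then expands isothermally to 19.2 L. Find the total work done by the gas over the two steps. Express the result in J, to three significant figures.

Step 1 (isochoric): W = 0 (constant volume).
After step 1: P = 804 kPa (V unchanged).
Step 2 (isothermal): W = P₁V₁ ln(V₂/V₁) = (8602) ln(19.2/10.7) = 5029 J.
W_total = 0 + 5029 = 5029 J.

W_total ≈ 5030 J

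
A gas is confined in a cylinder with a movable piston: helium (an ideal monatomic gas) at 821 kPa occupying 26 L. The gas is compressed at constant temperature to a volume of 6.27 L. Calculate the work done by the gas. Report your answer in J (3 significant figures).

W ≈ -30400 J

Isothermal: W = nRT ln(V₂/V₁) = P₁V₁ ln(V₂/V₁).
P₁V₁ = (821 kPa)(26 L) = 21346 J.
W = 21346 × ln(6.27/26) = 21346 × -1.422
W_by_gas = -30361 J.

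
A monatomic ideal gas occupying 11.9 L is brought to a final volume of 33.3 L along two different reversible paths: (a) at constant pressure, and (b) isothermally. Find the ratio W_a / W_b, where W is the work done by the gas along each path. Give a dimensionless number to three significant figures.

W_a / W_b ≈ 1.75

Path (a) isobaric: W = P₁(V₂ − V₁) → W_a/(P₁V₁) = 1.798.
Path (b) isothermal: W = P₁V₁ ln(V₂/V₁) → W_b/(P₁V₁) = 1.029.
W_a / W_b = 1.798 / 1.029 = 1.748.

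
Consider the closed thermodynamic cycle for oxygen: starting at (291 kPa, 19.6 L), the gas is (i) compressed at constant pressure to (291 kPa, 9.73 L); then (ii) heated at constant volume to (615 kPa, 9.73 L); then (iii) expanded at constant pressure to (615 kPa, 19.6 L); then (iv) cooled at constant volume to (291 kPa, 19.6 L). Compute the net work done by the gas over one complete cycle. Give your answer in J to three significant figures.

Constant-volume legs do no work.
W(i) = (291)(9.73 − 19.6) = -2872 J; W(iii) = (615)(19.6 − 9.73) = 6070 J.
W_net = -2872 + 6070 = 3198 J (the clockwise enclosed area).

W_net ≈ 3200 J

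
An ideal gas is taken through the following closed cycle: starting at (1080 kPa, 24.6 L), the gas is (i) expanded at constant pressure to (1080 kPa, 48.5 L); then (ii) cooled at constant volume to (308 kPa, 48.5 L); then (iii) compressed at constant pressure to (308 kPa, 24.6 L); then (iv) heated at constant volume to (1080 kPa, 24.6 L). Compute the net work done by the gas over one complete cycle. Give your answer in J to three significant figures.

Constant-volume legs do no work.
W(i) = (1080)(48.5 − 24.6) = 25812 J; W(iii) = (308)(24.6 − 48.5) = -7361 J.
W_net = 25812 − 7361 = 18451 J (the clockwise enclosed area).

W_net ≈ 18500 J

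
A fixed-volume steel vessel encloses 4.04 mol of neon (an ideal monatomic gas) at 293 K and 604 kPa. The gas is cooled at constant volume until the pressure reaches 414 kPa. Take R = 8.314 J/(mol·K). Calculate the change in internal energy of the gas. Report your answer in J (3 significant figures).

Constant volume ⇒ W = 0, so Q = ΔU = nCᵥΔT with Cᵥ = 3R/2 = 12.47 J/(mol·K).
At constant V, T₂/T₁ = P₂/P₁ ⇒ ΔT = T₁(P₂/P₁ − 1) = 293·(414/604 − 1) = -92.17 K.
ΔU = (4.04)(12.47)(-92.17) = -4644 J.

ΔU ≈ -4640 J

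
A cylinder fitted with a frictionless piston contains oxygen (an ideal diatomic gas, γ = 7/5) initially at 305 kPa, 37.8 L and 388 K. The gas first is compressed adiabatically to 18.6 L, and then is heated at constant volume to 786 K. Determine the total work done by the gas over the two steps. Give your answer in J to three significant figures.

Step 1 (adiabatic): W = (P₁V₁ − P₂V₂)/(γ−1) = (11529 − 15310)/0.4 = -9453 J.
Step 2 (isochoric): W = 0 (constant volume).
W_total = -9453 + 0 = -9453 J.

W_total ≈ -9450 J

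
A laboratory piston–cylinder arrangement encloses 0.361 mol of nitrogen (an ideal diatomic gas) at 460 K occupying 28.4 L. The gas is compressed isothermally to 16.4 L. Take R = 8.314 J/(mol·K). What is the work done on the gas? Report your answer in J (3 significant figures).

Isothermal: W = nRT ln(V₂/V₁).
W = (0.361)(8.314)(460) × ln(16.4/28.4)
  = 1381 × -0.5491
W_by_gas = -758.1 J; work on gas = −W_by = 758.1 J.

W ≈ 758 J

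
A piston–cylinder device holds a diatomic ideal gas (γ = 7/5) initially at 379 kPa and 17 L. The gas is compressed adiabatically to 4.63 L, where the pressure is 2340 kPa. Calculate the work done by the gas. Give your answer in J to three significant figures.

W ≈ -11000 J

Adiabatic: W = (P₁V₁ − P₂V₂)/(γ − 1) with γ = 7/5.
P₁V₁ = 6443 J, P₂V₂ = 10834 J.
W = (6443 − 10834) / 0.4 = -10978 J.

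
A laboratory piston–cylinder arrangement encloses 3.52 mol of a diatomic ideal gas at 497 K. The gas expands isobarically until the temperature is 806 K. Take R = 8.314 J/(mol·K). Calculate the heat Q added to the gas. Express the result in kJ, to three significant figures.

Q ≈ 31.7 kJ

Isobaric: W = nRΔT = (3.52)(8.314)(309) = 9043 J.
ΔU = nCᵥΔT with Cᵥ = 5R/2: ΔU = (3.52)(20.79)(309) = 22607 J.
Q = ΔU + W = 22607 + 9043 = 31650 J.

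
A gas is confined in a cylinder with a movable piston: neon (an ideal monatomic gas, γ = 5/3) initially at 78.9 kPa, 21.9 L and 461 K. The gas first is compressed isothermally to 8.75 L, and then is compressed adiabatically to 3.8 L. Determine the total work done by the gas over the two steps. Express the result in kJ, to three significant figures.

Step 1 (isothermal): W = P₁V₁ ln(V₂/V₁) = (1728) ln(8.75/21.9) = -1585 J.
After step 1: P = 197.5 kPa, V = 8.75 L, T = 461 K.
Step 2 (adiabatic): W = (P₁V₁ − P₂V₂)/(γ−1) = (1728 − 3013)/0.667 = -1928 J.
W_total = -1585 − 1928 = -3513 J.

W_total ≈ -3.51 kJ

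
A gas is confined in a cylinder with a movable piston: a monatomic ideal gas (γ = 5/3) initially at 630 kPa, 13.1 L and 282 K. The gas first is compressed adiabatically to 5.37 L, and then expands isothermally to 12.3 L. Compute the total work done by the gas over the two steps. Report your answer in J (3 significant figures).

Step 1 (adiabatic): W = (P₁V₁ − P₂V₂)/(γ−1) = (8253 − 14956)/0.667 = -10054 J.
After step 1: P = 2785 kPa, V = 5.37 L, T = 511 K.
Step 2 (isothermal): W = P₁V₁ ln(V₂/V₁) = (14956) ln(12.3/5.37) = 12395 J.
W_total = -10054 + 12395 = 2341 J.

W_total ≈ 2340 J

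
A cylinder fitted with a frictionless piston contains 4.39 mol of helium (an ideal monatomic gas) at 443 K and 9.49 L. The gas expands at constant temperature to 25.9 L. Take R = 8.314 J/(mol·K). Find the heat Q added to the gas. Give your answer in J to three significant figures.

Isothermal ⇒ ΔU = 0, so Q = W = nRT ln(V₂/V₁).
Q = (4.39)(8.314)(443) ln(25.9/9.49) = 16169 × 1.004 = 16234 J.

Q ≈ 16200 J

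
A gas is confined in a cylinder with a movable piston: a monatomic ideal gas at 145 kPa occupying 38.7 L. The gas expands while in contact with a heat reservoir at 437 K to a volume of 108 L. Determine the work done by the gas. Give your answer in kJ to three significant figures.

Isothermal: W = nRT ln(V₂/V₁) = P₁V₁ ln(V₂/V₁).
P₁V₁ = (145 kPa)(38.7 L) = 5612 J.
W = 5612 × ln(108/38.7) = 5612 × 1.026
W_by_gas = 5759 J.

W ≈ 5.76 kJ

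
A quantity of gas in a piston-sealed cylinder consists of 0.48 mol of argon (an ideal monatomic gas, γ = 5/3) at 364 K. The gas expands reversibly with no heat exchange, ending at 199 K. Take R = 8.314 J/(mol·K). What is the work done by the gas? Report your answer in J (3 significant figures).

Adiabatic ⇒ Q = 0, so W_by = −ΔU = nCᵥ(T₁ − T₂).
Cᵥ = 3R/2 = 12.47 J/(mol·K).
W = (0.48)(12.47)(364 − 199) = 987.7 J.

W ≈ 988 J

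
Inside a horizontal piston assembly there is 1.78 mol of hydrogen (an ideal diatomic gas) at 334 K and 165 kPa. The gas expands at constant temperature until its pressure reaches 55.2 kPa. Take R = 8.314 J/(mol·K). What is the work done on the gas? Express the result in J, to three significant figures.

Isothermal process: W = nRT ln(V₂/V₁) = nRT ln(P₁/P₂).
W = (1.78)(8.314)(334) × ln(165/55.2)
  = 4943 × ln(2.989) = 4943 × 1.095
W_by_gas = 5412 J; work on gas = −W_by = -5412 J.

W ≈ -5410 J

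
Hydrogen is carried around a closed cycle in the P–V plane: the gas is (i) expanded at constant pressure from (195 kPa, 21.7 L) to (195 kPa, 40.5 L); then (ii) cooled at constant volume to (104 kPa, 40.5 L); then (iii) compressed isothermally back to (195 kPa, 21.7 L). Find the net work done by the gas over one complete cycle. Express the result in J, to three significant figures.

Leg (i): W = PΔV = (195)(40.5 − 21.7) = 3666 J.
Leg (ii): W = 0.
Leg (iii): W = PᵢVᵢ ln(V_f/Vᵢ) = (4212) ln(21.7/40.5) = -2628 J.
W_net = 3666 − 2628 = 1038 J.

W_net ≈ 1040 J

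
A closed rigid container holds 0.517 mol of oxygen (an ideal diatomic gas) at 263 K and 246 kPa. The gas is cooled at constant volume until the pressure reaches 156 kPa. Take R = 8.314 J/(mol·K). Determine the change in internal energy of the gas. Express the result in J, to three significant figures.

ΔU ≈ -1030 J

Constant volume ⇒ W = 0, so Q = ΔU = nCᵥΔT with Cᵥ = 5R/2 = 20.79 J/(mol·K).
At constant V, T₂/T₁ = P₂/P₁ ⇒ ΔT = T₁(P₂/P₁ − 1) = 263·(156/246 − 1) = -96.22 K.
ΔU = (0.517)(20.79)(-96.22) = -1034 J.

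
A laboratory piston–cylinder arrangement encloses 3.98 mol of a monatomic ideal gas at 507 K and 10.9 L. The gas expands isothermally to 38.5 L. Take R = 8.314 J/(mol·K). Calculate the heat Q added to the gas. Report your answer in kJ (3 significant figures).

Q ≈ 21.2 kJ

Isothermal ⇒ ΔU = 0, so Q = W = nRT ln(V₂/V₁).
Q = (3.98)(8.314)(507) ln(38.5/10.9) = 16776 × 1.262 = 21170 J.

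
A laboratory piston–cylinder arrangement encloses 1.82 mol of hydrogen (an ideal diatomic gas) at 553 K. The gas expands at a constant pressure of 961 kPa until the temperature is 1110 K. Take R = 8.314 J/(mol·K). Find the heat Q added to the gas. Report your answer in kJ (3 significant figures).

Q ≈ 29.5 kJ

Isobaric: W = nRΔT = (1.82)(8.314)(557) = 8428 J.
ΔU = nCᵥΔT with Cᵥ = 5R/2: ΔU = (1.82)(20.79)(557) = 21071 J.
Q = ΔU + W = 21071 + 8428 = 29499 J.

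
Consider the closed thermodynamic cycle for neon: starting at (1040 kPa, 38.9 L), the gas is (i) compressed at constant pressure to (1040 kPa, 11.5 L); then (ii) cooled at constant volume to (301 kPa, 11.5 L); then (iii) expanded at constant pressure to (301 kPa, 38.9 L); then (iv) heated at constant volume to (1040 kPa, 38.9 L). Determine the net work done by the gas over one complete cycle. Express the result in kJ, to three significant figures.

W_net ≈ -20.2 kJ

Constant-volume legs do no work.
W(i) = (1040)(11.5 − 38.9) = -28496 J; W(iii) = (301)(38.9 − 11.5) = 8247 J.
W_net = -28496 + 8247 = -20249 J (the counter-clockwise enclosed area).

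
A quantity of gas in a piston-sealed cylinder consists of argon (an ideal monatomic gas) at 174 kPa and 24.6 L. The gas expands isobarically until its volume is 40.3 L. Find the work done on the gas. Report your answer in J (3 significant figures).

W ≈ -2730 J

Isobaric: W = P ΔV.
W = (174 kPa)(40.3 − 24.6 L) = (174)(15.7) = 2732 J.
Work on gas = −W_by = -2732 J.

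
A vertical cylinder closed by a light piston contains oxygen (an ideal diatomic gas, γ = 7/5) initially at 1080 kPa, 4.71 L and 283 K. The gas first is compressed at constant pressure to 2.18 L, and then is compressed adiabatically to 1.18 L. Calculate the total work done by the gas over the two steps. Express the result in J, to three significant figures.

Step 1 (isobaric): W = PΔV = (1080 kPa)(2.18 − 4.71 L) = -2732 J.
After step 1: P = 1080 kPa, V = 2.18 L, T = 131 K.
Step 2 (adiabatic): W = (P₁V₁ − P₂V₂)/(γ−1) = (2354 − 3010)/0.4 = -1638 J.
W_total = -2732 − 1638 = -4370 J.

W_total ≈ -4370 J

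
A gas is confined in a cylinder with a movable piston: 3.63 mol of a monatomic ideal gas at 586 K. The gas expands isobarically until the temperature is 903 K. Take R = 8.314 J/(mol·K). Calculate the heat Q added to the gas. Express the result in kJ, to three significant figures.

Isobaric: W = nRΔT = (3.63)(8.314)(317) = 9567 J.
ΔU = nCᵥΔT with Cᵥ = 3R/2: ΔU = (3.63)(12.47)(317) = 14351 J.
Q = ΔU + W = 14351 + 9567 = 23918 J.

Q ≈ 23.9 kJ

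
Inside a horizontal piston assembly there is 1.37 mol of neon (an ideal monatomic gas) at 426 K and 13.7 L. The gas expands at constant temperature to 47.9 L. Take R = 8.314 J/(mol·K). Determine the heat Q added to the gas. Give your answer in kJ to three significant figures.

Isothermal ⇒ ΔU = 0, so Q = W = nRT ln(V₂/V₁).
Q = (1.37)(8.314)(426) ln(47.9/13.7) = 4852 × 1.252 = 6074 J.

Q ≈ 6.07 kJ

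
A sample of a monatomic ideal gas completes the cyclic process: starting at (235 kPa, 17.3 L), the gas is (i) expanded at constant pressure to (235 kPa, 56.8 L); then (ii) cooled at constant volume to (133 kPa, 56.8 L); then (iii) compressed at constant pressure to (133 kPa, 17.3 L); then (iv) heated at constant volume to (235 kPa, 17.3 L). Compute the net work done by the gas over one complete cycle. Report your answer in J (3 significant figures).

Constant-volume legs do no work.
W(i) = (235)(56.8 − 17.3) = 9282 J; W(iii) = (133)(17.3 − 56.8) = -5254 J.
W_net = 9282 − 5254 = 4029 J (the clockwise enclosed area).

W_net ≈ 4030 J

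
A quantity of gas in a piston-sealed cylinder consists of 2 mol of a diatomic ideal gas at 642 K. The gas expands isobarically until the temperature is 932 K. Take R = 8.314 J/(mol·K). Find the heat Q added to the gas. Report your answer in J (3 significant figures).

Q ≈ 16900 J

Isobaric: W = nRΔT = (2)(8.314)(290) = 4822 J.
ΔU = nCᵥΔT with Cᵥ = 5R/2: ΔU = (2)(20.79)(290) = 12055 J.
Q = ΔU + W = 12055 + 4822 = 16877 J.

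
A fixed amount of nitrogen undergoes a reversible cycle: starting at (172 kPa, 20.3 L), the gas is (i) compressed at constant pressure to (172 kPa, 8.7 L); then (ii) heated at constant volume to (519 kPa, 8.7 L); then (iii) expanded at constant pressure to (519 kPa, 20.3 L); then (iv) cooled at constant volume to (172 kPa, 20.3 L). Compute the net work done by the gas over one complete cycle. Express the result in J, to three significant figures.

W_net ≈ 4030 J

Constant-volume legs do no work.
W(i) = (172)(8.7 − 20.3) = -1995 J; W(iii) = (519)(20.3 − 8.7) = 6020 J.
W_net = -1995 + 6020 = 4025 J (the clockwise enclosed area).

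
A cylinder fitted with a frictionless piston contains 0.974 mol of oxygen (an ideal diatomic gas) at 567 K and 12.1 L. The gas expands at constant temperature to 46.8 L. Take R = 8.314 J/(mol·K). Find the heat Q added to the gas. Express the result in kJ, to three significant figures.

Isothermal ⇒ ΔU = 0, so Q = W = nRT ln(V₂/V₁).
Q = (0.974)(8.314)(567) ln(46.8/12.1) = 4591 × 1.353 = 6211 J.

Q ≈ 6.21 kJ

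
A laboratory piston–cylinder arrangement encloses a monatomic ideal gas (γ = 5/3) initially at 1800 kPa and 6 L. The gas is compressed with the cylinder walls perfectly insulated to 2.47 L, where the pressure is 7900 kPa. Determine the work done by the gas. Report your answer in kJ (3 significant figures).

W ≈ -13.1 kJ

Adiabatic: W = (P₁V₁ − P₂V₂)/(γ − 1) with γ = 5/3.
P₁V₁ = 10800 J, P₂V₂ = 19513 J.
W = (10800 − 19513) / 0.6667 = -13069 J.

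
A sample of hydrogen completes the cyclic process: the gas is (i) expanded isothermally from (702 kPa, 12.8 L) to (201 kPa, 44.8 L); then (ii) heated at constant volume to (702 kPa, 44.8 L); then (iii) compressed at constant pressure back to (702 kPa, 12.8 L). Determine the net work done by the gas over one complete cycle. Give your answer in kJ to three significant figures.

Leg (i): W = PᵢVᵢ ln(V_f/Vᵢ) = (8986) ln(44.8/12.8) = 11257 J.
Leg (ii): W = 0.
Leg (iii): W = PΔV = (702)(12.8 − 44.8) = -22464 J.
W_net = 11257 − 22464 = -11207 J.

W_net ≈ -11.2 kJ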